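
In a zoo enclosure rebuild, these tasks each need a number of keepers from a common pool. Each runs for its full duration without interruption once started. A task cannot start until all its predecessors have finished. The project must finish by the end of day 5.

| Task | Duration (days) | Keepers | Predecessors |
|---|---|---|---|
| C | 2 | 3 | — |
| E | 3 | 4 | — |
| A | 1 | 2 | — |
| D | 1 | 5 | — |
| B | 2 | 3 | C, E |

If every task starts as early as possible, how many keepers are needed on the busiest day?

Early-start schedule: C@1, E@1, A@1, D@1, B@4.
Load per day: day 1: 14, day 2: 7, day 3: 4, day 4: 3, day 5: 3.
Peak is 14.

14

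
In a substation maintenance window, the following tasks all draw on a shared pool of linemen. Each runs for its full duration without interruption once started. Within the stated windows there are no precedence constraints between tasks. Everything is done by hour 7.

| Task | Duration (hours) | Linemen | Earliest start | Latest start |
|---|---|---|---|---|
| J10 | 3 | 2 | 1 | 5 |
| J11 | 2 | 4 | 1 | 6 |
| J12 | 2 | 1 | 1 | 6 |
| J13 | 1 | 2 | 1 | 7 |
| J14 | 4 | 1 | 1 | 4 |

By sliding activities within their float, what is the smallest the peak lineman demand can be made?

4

Early-start (J10@1, J11@1, J12@1, J13@1, J14@1) gives peak 10: h1:10  h2:8  h3:3  h4:1  h5:0  h6:0  h7:0.
Shift J11→5, J13→4.
Schedule J10@1, J11@5, J12@1, J13@4, J14@1: h1:4  h2:4  h3:3  h4:3  h5:4  h6:4  h7:0 — peak 4.
Total lineman-hours = 22 over 7 hours ⇒ peak ≥ ⌈22/7⌉ = 4, so 4 is optimal.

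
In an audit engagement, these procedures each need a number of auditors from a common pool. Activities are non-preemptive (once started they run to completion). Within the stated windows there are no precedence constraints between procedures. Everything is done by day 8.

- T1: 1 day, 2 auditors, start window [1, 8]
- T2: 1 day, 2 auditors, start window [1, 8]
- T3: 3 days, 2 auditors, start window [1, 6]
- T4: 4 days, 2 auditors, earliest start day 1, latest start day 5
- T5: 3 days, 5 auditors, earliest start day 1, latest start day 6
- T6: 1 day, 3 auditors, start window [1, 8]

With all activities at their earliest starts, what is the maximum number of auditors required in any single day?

16

Early-start schedule: T1@1, T2@1, T3@1, T4@1, T5@1, T6@1.
Load per day: day 1: 16, day 2: 9, day 3: 9, day 4: 2, day 5: 0, day 6: 0, day 7: 0, day 8: 0.
Peak is 16.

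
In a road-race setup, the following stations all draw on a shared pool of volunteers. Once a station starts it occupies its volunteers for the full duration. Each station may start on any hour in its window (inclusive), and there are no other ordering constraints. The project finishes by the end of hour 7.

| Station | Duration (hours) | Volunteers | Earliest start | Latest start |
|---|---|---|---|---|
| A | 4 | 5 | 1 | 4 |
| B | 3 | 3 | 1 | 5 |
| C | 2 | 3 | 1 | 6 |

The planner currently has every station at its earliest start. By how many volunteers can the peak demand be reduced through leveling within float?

5

Early-start peak: h1:11  h2:11  h3:8  h4:5  h5:0  h6:0  h7:0 ⇒ 11.
Leveled (A@1, B@5, C@5): h1:5  h2:5  h3:5  h4:5  h5:6  h6:6  h7:3 ⇒ 6.
Reduction 11 − 6 = 5.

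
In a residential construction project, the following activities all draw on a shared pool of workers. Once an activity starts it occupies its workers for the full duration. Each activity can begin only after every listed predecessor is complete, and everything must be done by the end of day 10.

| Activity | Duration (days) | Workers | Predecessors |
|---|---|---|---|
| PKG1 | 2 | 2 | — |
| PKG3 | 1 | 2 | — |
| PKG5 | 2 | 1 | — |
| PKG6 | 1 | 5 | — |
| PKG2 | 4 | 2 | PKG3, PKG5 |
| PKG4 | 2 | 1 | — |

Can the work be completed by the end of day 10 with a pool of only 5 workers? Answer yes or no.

yes

Schedule PKG1@1, PKG3@1, PKG5@1, PKG6@3, PKG2@4, PKG4@4: d1:5  d2:3  d3:5  d4:3  d5:3  d6:2  d7:2  d8:0  d9:0  d10:0 — peak 5 ≤ 5.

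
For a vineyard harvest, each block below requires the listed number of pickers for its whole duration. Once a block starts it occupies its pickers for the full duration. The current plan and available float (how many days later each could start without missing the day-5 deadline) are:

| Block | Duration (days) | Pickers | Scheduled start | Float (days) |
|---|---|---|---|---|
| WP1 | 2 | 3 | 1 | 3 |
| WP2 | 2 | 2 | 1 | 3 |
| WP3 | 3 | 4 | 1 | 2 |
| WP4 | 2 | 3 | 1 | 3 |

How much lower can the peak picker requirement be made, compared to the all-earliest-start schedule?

6

Early-start peak: d1:12  d2:12  d3:4  d4:0  d5:0 ⇒ 12.
Leveled (WP1@1, WP2@3, WP3@3, WP4@1): d1:6  d2:6  d3:6  d4:6  d5:4 ⇒ 6.
Reduction 12 − 6 = 6.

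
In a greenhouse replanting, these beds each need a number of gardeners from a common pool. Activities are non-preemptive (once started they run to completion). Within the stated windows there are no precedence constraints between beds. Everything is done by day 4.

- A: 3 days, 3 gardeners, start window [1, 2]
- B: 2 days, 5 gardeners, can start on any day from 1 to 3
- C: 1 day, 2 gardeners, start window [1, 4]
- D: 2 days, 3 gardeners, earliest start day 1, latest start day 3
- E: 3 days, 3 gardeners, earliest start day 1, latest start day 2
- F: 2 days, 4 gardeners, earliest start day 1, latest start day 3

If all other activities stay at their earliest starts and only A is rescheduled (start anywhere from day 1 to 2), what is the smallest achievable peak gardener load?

18

A@1: d1:20  d2:18  d3:6  d4:0 → peak 20
A@2: d1:17  d2:18  d3:6  d4:3 → peak 18
Best is A@2, peak 18.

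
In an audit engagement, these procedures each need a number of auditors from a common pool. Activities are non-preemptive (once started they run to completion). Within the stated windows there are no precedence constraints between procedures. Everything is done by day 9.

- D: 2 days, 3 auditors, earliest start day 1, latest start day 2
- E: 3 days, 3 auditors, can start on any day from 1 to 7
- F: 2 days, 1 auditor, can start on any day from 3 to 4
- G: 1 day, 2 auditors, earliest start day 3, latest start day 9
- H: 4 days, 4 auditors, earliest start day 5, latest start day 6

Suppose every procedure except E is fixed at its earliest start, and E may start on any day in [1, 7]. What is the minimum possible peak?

E@1: d1:6  d2:6  d3:6  d4:1  d5:4  d6:4  d7:4  d8:4  d9:0 → peak 6
E@2: d1:3  d2:6  d3:6  d4:4  d5:4  d6:4  d7:4  d8:4  d9:0 → peak 6
E@3: d1:3  d2:3  d3:6  d4:4  d5:7  d6:4  d7:4  d8:4  d9:0 → peak 7
E@4: d1:3  d2:3  d3:3  d4:4  d5:7  d6:7  d7:4  d8:4  d9:0 → peak 7
E@5: d1:3  d2:3  d3:3  d4:1  d5:7  d6:7  d7:7  d8:4  d9:0 → peak 7
E@6: d1:3  d2:3  d3:3  d4:1  d5:4  d6:7  d7:7  d8:7  d9:0 → peak 7
E@7: d1:3  d2:3  d3:3  d4:1  d5:4  d6:4  d7:7  d8:7  d9:3 → peak 7
Best is E@1, peak 6.

6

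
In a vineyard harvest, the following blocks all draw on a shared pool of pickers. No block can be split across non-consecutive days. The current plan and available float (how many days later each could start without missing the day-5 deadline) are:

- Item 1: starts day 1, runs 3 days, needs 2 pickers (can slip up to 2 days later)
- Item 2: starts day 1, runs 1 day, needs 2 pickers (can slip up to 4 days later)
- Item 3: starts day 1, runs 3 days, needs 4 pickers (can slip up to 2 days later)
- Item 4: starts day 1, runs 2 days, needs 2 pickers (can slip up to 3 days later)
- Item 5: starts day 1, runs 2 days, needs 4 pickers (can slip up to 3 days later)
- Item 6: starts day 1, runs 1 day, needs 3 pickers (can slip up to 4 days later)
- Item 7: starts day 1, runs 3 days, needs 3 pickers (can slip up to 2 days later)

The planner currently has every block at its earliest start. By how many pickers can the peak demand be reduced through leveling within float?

Early-start peak: d1:20  d2:15  d3:9  d4:0  d5:0 ⇒ 20.
Leveled (Item 1@1, Item 2@1, Item 3@1, Item 4@4, Item 5@4, Item 6@2, Item 7@3): d1:8  d2:9  d3:9  d4:9  d5:9 ⇒ 9.
Reduction 20 − 9 = 11.

11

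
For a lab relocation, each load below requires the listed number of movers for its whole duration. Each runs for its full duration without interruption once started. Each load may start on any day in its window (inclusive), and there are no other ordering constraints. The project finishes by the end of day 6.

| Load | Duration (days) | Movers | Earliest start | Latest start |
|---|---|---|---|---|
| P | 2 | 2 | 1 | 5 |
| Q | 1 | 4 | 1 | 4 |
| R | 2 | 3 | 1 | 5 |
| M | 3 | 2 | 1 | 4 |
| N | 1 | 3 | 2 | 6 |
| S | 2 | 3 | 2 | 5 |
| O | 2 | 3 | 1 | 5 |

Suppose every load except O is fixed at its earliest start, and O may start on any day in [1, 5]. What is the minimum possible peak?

13

O@1: d1:14  d2:16  d3:5  d4:0  d5:0  d6:0 → peak 16
O@2: d1:11  d2:16  d3:8  d4:0  d5:0  d6:0 → peak 16
O@3: d1:11  d2:13  d3:8  d4:3  d5:0  d6:0 → peak 13
O@4: d1:11  d2:13  d3:5  d4:3  d5:3  d6:0 → peak 13
O@5: d1:11  d2:13  d3:5  d4:0  d5:3  d6:3 → peak 13
Best is O@3, peak 13.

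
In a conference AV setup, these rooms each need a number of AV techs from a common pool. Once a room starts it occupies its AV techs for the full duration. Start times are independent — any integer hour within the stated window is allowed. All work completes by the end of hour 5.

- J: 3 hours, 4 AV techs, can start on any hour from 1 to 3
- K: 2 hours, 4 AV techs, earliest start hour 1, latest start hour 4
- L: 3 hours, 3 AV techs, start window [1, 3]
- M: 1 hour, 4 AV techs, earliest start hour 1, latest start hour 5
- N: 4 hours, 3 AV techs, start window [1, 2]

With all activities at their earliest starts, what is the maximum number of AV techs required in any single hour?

18

Early-start schedule: J@1, K@1, L@1, M@1, N@1.
Load per hour: hour 1: 18, hour 2: 14, hour 3: 10, hour 4: 3, hour 5: 0.
Peak is 18.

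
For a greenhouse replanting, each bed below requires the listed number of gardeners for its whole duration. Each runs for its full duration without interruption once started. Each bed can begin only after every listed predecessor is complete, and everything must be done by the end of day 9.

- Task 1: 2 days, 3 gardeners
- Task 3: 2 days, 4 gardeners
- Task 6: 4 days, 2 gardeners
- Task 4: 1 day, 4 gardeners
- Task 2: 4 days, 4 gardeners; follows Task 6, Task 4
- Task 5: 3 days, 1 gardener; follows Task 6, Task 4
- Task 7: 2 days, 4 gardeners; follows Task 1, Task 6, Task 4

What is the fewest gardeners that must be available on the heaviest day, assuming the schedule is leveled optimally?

8

Early-start (Task 1@1, Task 3@1, Task 6@1, Task 4@1, Task 2@5, Task 5@5, Task 7@5) gives peak 13: d1:13  d2:9  d3:2  d4:2  d5:9  d6:9  d7:5  d8:4  d9:0.
Shift Task 3→4, Task 4→3, Task 2→6, Task 7→8.
Schedule Task 1@1, Task 3@4, Task 6@1, Task 4@3, Task 2@6, Task 5@5, Task 7@8: d1:5  d2:5  d3:6  d4:6  d5:5  d6:5  d7:5  d8:8  d9:8 — peak 8.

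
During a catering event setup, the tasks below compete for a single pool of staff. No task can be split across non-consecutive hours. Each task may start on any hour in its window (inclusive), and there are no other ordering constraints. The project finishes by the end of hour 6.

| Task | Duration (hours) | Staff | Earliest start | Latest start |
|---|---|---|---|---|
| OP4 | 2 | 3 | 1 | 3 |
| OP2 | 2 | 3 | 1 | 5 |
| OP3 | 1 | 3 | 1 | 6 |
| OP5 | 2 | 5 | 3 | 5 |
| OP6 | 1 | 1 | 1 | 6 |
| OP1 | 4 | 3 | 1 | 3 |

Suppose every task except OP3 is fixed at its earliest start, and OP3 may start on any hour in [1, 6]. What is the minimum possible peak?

10

OP3@1: h1:13  h2:9  h3:8  h4:8  h5:0  h6:0 → peak 13
OP3@2: h1:10  h2:12  h3:8  h4:8  h5:0  h6:0 → peak 12
OP3@3: h1:10  h2:9  h3:11  h4:8  h5:0  h6:0 → peak 11
OP3@4: h1:10  h2:9  h3:8  h4:11  h5:0  h6:0 → peak 11
OP3@5: h1:10  h2:9  h3:8  h4:8  h5:3  h6:0 → peak 10
OP3@6: h1:10  h2:9  h3:8  h4:8  h5:0  h6:3 → peak 10
Best is OP3@5, peak 10.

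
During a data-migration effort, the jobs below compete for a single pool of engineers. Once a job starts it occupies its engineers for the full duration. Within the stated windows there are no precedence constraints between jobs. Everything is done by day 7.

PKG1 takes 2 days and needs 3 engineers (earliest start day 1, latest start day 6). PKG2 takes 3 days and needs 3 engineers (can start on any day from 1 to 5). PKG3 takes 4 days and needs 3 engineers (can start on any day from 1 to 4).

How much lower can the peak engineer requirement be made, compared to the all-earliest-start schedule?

Early-start peak: d1:9  d2:9  d3:6  d4:3  d5:0  d6:0  d7:0 ⇒ 9.
Leveled (PKG1@1, PKG2@1, PKG3@3): d1:6  d2:6  d3:6  d4:3  d5:3  d6:3  d7:0 ⇒ 6.
Reduction 9 − 6 = 3.

3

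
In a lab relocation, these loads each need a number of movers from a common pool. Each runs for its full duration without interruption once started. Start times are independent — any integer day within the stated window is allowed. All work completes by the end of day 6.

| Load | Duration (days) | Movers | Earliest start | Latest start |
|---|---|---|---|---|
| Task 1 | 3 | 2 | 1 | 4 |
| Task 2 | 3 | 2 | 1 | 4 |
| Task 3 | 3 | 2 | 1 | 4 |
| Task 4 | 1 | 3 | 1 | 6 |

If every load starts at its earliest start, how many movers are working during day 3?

6

At early start, day 3 has: Task 1, Task 2, Task 3.
Demand: 2 + 2 + 2 = 6.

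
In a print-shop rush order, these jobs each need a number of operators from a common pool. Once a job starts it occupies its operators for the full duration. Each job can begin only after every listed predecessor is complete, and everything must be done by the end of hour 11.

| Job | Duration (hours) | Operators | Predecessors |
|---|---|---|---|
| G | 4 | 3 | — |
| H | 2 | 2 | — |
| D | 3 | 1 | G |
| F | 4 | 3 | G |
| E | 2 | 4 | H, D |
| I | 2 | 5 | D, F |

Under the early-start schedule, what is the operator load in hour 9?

9

At early start, hour 9 has: E, I.
Demand: 4 + 5 = 9.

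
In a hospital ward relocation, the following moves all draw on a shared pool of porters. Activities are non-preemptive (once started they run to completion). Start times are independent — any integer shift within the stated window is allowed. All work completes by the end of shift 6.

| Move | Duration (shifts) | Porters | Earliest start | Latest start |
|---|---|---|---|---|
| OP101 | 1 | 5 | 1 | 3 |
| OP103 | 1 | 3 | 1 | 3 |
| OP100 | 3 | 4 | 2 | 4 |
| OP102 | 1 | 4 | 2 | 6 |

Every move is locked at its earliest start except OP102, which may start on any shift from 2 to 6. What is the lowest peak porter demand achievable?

OP102@2: s1:8  s2:8  s3:4  s4:4  s5:0  s6:0 → peak 8
OP102@3: s1:8  s2:4  s3:8  s4:4  s5:0  s6:0 → peak 8
OP102@4: s1:8  s2:4  s3:4  s4:8  s5:0  s6:0 → peak 8
OP102@5: s1:8  s2:4  s3:4  s4:4  s5:4  s6:0 → peak 8
OP102@6: s1:8  s2:4  s3:4  s4:4  s5:0  s6:4 → peak 8
Best is OP102@2, peak 8.

8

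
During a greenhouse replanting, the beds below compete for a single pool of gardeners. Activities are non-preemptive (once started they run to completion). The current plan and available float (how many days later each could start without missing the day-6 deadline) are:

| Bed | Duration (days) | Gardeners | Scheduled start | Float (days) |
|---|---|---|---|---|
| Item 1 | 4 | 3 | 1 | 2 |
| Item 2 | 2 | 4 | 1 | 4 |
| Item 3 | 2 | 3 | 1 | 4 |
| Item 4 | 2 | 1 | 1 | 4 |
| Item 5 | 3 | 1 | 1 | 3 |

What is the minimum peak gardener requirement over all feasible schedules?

Early-start (Item 1@1, Item 2@1, Item 3@1, Item 4@1, Item 5@1) gives peak 12: d1:12  d2:12  d3:4  d4:3  d5:0  d6:0.
Shift Item 2→5, Item 4→3, Item 5→3.
Schedule Item 1@1, Item 2@5, Item 3@1, Item 4@3, Item 5@3: d1:6  d2:6  d3:5  d4:5  d5:5  d6:4 — peak 6.
Total gardener-days = 31 over 6 days ⇒ peak ≥ ⌈31/6⌉ = 6, so 6 is optimal.

6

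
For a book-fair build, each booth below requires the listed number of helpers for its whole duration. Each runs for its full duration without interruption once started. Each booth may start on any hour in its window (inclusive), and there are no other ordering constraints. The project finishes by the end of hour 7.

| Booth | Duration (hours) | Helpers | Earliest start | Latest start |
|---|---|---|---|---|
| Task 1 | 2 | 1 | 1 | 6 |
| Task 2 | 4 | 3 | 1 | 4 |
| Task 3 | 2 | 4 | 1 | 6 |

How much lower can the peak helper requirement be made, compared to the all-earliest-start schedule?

4

Early-start peak: h1:8  h2:8  h3:3  h4:3  h5:0  h6:0  h7:0 ⇒ 8.
Leveled (Task 1@1, Task 2@1, Task 3@5): h1:4  h2:4  h3:3  h4:3  h5:4  h6:4  h7:0 ⇒ 4.
Reduction 8 − 4 = 4.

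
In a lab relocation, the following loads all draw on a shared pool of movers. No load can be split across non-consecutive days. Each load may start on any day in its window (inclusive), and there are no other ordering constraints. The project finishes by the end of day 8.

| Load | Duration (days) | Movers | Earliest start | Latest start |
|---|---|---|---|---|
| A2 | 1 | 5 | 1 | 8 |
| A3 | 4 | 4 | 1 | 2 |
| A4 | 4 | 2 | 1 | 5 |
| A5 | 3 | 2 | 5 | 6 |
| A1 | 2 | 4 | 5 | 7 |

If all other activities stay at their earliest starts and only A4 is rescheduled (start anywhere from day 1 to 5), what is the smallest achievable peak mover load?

9

A4@1: d1:11  d2:6  d3:6  d4:6  d5:6  d6:6  d7:2  d8:0 → peak 11
A4@2: d1:9  d2:6  d3:6  d4:6  d5:8  d6:6  d7:2  d8:0 → peak 9
A4@3: d1:9  d2:4  d3:6  d4:6  d5:8  d6:8  d7:2  d8:0 → peak 9
A4@4: d1:9  d2:4  d3:4  d4:6  d5:8  d6:8  d7:4  d8:0 → peak 9
A4@5: d1:9  d2:4  d3:4  d4:4  d5:8  d6:8  d7:4  d8:2 → peak 9
Best is A4@2, peak 9.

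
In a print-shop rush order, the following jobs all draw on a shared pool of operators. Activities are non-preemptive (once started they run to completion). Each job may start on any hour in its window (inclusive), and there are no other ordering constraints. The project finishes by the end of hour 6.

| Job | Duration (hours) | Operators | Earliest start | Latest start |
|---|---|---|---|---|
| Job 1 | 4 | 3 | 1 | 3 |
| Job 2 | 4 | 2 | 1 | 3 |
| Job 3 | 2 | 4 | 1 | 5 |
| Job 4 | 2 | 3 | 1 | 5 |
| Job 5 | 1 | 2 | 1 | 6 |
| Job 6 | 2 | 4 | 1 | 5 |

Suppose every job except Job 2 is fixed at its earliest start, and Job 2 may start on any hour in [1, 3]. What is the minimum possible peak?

16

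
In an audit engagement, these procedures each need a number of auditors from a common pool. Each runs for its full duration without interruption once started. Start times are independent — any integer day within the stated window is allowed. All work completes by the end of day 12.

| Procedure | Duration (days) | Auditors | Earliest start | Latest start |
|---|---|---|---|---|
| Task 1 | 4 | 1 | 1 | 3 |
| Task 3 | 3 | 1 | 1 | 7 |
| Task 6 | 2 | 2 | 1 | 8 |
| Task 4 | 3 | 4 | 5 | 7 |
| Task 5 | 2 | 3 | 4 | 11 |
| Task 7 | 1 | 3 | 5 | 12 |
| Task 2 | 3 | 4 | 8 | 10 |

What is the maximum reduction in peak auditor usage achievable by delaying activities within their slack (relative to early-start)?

Early-start peak: d1:4  d2:4  d3:2  d4:4  d5:10  d6:4  d7:4  d8:4  d9:4  d10:4  d11:0  d12:0 ⇒ 10.
Leveled (Task 1@1, Task 3@1, Task 6@1, Task 4@6, Task 5@4, Task 7@9, Task 2@10): d1:4  d2:4  d3:2  d4:4  d5:3  d6:4  d7:4  d8:4  d9:3  d10:4  d11:4  d12:4 ⇒ 4.
Reduction 10 − 4 = 6.

6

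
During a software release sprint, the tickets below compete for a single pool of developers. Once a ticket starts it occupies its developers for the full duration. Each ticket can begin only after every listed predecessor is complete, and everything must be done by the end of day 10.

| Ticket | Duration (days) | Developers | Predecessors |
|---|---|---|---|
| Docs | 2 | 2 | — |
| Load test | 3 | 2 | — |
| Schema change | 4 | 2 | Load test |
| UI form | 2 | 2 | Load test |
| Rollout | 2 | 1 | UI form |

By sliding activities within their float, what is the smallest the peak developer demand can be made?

Schedule Docs@1, Load test@1, Schema change@4, UI form@4, Rollout@6: d1:4  d2:4  d3:2  d4:4  d5:4  d6:3  d7:3  d8:0  d9:0  d10:0 — peak 4.

4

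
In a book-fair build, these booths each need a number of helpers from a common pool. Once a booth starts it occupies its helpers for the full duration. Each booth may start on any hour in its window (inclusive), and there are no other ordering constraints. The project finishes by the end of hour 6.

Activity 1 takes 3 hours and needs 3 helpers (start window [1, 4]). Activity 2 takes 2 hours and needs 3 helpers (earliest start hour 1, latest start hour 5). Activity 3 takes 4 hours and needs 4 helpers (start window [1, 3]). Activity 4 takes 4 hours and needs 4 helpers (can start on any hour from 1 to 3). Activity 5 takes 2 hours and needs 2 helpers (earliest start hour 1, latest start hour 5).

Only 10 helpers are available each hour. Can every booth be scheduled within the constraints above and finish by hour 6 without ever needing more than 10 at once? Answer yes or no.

The minimum achievable peak is 11; 10 < 11, so no feasible schedule stays within the cap.

no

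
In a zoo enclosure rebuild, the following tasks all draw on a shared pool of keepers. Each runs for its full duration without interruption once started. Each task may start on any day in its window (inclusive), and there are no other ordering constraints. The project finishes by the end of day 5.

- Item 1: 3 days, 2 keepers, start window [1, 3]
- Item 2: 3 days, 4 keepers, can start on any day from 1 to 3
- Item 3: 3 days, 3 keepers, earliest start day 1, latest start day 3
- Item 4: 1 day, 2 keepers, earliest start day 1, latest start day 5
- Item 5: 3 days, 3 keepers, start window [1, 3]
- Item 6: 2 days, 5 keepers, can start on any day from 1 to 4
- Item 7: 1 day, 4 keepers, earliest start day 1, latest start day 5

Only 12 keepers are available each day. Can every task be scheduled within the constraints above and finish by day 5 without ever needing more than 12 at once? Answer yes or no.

yes

Schedule Item 1@1, Item 2@1, Item 3@1, Item 4@1, Item 5@2, Item 6@4, Item 7@4: d1:11  d2:12  d3:12  d4:12  d5:5 — peak 12 ≤ 12.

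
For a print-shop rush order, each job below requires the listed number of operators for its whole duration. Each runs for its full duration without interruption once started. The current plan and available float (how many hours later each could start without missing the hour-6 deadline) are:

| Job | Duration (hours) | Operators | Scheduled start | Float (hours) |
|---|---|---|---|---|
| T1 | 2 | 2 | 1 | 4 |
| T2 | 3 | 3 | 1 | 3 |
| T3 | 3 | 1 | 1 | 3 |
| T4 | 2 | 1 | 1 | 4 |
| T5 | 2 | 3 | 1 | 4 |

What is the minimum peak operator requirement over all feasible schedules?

Early-start (T1@1, T2@1, T3@1, T4@1, T5@1) gives peak 10: h1:10  h2:10  h3:4  h4:0  h5:0  h6:0.
Shift T3→3, T4→3, T5→4.
Schedule T1@1, T2@1, T3@3, T4@3, T5@4: h1:5  h2:5  h3:5  h4:5  h5:4  h6:0 — peak 5.

5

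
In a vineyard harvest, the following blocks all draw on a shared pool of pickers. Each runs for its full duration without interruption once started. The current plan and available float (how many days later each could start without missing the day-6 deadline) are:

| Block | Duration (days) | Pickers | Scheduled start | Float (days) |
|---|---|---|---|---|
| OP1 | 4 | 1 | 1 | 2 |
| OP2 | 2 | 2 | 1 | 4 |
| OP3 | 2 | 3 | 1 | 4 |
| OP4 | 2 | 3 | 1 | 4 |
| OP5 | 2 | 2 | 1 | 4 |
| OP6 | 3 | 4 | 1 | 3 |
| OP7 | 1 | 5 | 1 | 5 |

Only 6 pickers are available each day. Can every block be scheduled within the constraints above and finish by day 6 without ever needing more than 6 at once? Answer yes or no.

no

Total picker-days = 41; over 6 days the average is 41/6 > 6, so some day must exceed 6.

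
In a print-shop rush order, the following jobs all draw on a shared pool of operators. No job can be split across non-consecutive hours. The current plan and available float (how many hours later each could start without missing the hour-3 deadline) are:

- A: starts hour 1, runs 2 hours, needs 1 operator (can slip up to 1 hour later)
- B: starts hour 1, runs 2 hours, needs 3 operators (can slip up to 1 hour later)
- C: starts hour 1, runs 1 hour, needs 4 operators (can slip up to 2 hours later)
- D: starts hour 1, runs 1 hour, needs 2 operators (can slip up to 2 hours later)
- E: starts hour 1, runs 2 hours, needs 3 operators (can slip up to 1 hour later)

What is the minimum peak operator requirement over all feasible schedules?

Early-start (A@1, B@1, C@1, D@1, E@1) gives peak 13: h1:13  h2:7  h3:0.
Shift C→3, E→2.
Schedule A@1, B@1, C@3, D@1, E@2: h1:6  h2:7  h3:7 — peak 7.
Total operator-hours = 20 over 3 hours ⇒ peak ≥ ⌈20/3⌉ = 7, so 7 is optimal.

7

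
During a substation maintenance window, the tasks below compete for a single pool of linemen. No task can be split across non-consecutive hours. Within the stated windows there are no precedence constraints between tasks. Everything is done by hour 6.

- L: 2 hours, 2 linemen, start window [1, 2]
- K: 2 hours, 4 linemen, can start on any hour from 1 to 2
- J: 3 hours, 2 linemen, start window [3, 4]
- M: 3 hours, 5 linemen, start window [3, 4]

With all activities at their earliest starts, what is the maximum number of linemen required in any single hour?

7

Early-start schedule: L@1, K@1, J@3, M@3.
Load per hour: hour 1: 6, hour 2: 6, hour 3: 7, hour 4: 7, hour 5: 7, hour 6: 0.
Peak is 7.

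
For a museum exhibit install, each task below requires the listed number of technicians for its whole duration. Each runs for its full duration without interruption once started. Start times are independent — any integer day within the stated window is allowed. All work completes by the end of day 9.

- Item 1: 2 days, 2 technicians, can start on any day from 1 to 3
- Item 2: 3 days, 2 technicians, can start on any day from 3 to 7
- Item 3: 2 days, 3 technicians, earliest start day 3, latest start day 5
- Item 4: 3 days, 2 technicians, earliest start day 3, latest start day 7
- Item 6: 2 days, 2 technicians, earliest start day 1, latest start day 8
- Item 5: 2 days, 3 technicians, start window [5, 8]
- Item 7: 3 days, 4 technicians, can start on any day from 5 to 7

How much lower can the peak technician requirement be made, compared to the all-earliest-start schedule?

5

Early-start peak: d1:4  d2:4  d3:7  d4:7  d5:11  d6:7  d7:4  d8:0  d9:0 ⇒ 11.
Leveled (Item 1@1, Item 2@3, Item 3@3, Item 4@6, Item 6@1, Item 5@5, Item 7@7): d1:4  d2:4  d3:5  d4:5  d5:5  d6:5  d7:6  d8:6  d9:4 ⇒ 6.
Reduction 11 − 6 = 5.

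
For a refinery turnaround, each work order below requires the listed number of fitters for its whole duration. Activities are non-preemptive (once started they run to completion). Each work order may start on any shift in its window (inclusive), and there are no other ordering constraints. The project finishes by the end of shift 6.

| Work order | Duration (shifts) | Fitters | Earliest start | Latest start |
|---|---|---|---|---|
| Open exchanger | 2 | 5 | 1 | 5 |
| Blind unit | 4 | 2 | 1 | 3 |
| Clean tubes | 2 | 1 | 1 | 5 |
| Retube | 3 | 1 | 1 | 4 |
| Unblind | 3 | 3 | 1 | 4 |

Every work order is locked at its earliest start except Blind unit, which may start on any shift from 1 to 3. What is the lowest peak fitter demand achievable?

Blind unit@1: s1:12  s2:12  s3:6  s4:2  s5:0  s6:0 → peak 12
Blind unit@2: s1:10  s2:12  s3:6  s4:2  s5:2  s6:0 → peak 12
Blind unit@3: s1:10  s2:10  s3:6  s4:2  s5:2  s6:2 → peak 10
Best is Blind unit@3, peak 10.

10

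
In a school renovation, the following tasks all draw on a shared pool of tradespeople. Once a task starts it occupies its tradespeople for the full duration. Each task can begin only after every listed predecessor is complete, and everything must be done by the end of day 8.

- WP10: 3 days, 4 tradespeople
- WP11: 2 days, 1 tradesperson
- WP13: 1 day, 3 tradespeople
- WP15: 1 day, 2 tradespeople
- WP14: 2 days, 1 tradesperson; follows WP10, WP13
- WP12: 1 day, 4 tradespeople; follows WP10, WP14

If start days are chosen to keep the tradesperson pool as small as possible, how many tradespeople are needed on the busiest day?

4

Early-start (WP10@1, WP11@1, WP13@1, WP15@1, WP14@4, WP12@6) gives peak 10: d1:10  d2:5  d3:4  d4:1  d5:1  d6:4  d7:0  d8:0.
Shift WP11→4, WP13→4, WP15→5, WP14→5, WP12→7.
Schedule WP10@1, WP11@4, WP13@4, WP15@5, WP14@5, WP12@7: d1:4  d2:4  d3:4  d4:4  d5:4  d6:1  d7:4  d8:0 — peak 4.
Total tradesperson-days = 25 over 8 days ⇒ peak ≥ ⌈25/8⌉ = 4, so 4 is optimal.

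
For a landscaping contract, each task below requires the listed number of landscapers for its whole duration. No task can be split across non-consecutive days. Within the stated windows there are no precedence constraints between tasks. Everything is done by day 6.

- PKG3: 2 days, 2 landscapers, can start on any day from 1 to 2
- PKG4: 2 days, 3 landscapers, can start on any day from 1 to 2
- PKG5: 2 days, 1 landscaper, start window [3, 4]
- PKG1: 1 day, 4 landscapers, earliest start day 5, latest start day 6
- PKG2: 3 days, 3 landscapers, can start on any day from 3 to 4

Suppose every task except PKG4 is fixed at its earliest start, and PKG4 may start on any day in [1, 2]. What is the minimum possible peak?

PKG4@1: d1:5  d2:5  d3:4  d4:4  d5:7  d6:0 → peak 7
PKG4@2: d1:2  d2:5  d3:7  d4:4  d5:7  d6:0 → peak 7
Best is PKG4@1, peak 7.

7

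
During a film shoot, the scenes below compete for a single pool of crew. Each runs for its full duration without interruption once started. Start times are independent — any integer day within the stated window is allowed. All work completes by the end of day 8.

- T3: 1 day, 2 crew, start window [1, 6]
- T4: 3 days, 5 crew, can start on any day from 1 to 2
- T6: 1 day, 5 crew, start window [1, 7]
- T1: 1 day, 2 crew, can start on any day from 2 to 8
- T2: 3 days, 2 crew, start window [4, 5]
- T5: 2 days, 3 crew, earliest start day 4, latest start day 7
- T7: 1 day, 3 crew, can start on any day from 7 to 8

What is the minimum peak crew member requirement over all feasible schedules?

Early-start (T3@1, T4@1, T6@1, T1@2, T2@4, T5@4, T7@7) gives peak 12: d1:12  d2:7  d3:5  d4:5  d5:5  d6:2  d7:3  d8:0.
Shift T3→4, T6→7, T1→8, T5→5, T7→8.
Schedule T3@4, T4@1, T6@7, T1@8, T2@4, T5@5, T7@8: d1:5  d2:5  d3:5  d4:4  d5:5  d6:5  d7:5  d8:5 — peak 5.
Total crew member-days = 39 over 8 days ⇒ peak ≥ ⌈39/8⌉ = 5, so 5 is optimal.

5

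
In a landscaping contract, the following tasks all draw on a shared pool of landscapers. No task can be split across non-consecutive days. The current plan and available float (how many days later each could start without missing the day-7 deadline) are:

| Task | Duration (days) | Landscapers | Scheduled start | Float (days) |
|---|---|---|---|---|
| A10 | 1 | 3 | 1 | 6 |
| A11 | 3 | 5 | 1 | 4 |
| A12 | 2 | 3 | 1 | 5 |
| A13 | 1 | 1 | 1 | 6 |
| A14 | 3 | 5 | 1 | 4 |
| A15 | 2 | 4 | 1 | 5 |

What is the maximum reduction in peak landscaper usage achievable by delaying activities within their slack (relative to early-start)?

12

Early-start peak: d1:21  d2:17  d3:10  d4:0  d5:0  d6:0  d7:0 ⇒ 21.
Leveled (A10@1, A11@1, A12@2, A13@1, A14@4, A15@4): d1:9  d2:8  d3:8  d4:9  d5:9  d6:5  d7:0 ⇒ 9.
Reduction 21 − 9 = 12.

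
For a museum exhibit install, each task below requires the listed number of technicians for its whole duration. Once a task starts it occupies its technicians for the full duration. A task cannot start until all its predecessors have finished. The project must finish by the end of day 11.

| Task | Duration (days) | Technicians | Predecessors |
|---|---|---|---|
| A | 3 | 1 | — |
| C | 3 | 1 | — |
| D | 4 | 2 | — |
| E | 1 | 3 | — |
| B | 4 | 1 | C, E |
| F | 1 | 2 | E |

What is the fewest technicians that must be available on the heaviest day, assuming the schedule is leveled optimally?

3

Early-start (A@1, C@1, D@1, E@1, B@4, F@2) gives peak 7: d1:7  d2:6  d3:4  d4:3  d5:1  d6:1  d7:1  d8:0  d9:0  d10:0  d11:0.
Shift D→5, E→4, B→5, F→9.
Schedule A@1, C@1, D@5, E@4, B@5, F@9: d1:2  d2:2  d3:2  d4:3  d5:3  d6:3  d7:3  d8:3  d9:2  d10:0  d11:0 — peak 3.
Total technician-days = 23 over 11 days ⇒ peak ≥ ⌈23/11⌉ = 3, so 3 is optimal.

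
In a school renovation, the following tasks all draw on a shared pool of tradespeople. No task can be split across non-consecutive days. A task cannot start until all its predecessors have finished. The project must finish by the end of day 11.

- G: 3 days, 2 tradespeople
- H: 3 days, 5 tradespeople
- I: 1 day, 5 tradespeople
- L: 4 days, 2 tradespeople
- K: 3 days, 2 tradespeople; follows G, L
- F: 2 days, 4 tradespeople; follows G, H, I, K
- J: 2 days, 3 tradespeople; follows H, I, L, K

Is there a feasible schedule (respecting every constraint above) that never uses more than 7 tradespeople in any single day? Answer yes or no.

yes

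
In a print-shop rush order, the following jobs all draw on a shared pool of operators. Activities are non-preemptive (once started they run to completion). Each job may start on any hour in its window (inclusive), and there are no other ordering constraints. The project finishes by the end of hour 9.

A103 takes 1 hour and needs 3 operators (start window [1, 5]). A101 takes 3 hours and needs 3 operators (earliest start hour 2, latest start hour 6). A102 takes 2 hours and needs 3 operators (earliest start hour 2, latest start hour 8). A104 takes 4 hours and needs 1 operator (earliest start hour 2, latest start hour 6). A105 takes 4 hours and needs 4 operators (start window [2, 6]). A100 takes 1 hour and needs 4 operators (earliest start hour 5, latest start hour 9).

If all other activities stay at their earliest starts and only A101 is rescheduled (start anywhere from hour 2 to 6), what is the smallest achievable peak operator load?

9

A101@2: h1:3  h2:11  h3:11  h4:8  h5:9  h6:0  h7:0  h8:0  h9:0 → peak 11
A101@3: h1:3  h2:8  h3:11  h4:8  h5:12  h6:0  h7:0  h8:0  h9:0 → peak 12
A101@4: h1:3  h2:8  h3:8  h4:8  h5:12  h6:3  h7:0  h8:0  h9:0 → peak 12
A101@5: h1:3  h2:8  h3:8  h4:5  h5:12  h6:3  h7:3  h8:0  h9:0 → peak 12
A101@6: h1:3  h2:8  h3:8  h4:5  h5:9  h6:3  h7:3  h8:3  h9:0 → peak 9
Best is A101@6, peak 9.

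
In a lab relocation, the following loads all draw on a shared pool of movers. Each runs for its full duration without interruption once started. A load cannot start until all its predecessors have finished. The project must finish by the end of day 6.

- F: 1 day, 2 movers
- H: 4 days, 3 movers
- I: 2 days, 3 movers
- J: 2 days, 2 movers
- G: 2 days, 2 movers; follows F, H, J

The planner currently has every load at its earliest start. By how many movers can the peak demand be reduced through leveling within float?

5

Early-start peak: d1:10  d2:8  d3:3  d4:3  d5:2  d6:2 ⇒ 10.
Leveled (F@1, H@1, I@5, J@2, G@5): d1:5  d2:5  d3:5  d4:3  d5:5  d6:5 ⇒ 5.
Reduction 10 − 5 = 5.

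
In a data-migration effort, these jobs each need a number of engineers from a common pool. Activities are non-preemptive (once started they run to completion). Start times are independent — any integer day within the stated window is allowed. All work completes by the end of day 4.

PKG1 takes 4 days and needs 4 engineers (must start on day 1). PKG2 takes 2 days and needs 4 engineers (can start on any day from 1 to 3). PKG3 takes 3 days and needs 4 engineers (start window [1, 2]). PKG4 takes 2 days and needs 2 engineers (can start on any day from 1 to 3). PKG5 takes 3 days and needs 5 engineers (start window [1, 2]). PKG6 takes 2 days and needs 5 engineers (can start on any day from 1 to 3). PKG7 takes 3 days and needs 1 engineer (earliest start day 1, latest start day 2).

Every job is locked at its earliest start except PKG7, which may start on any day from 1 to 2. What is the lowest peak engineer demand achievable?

25

PKG7@1: d1:25  d2:25  d3:14  d4:4 → peak 25
PKG7@2: d1:24  d2:25  d3:14  d4:5 → peak 25
Best is PKG7@1, peak 25.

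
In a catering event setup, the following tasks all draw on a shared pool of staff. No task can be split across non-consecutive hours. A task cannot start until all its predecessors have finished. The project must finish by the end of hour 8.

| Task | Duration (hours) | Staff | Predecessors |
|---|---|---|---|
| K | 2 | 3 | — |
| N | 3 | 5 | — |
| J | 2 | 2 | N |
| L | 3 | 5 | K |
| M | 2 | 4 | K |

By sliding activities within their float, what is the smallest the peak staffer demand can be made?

8

Early-start (K@1, N@1, J@4, L@3, M@3) gives peak 14: h1:8  h2:8  h3:14  h4:11  h5:7  h6:0  h7:0  h8:0.
Shift L→4, M→7.
Schedule K@1, N@1, J@4, L@4, M@7: h1:8  h2:8  h3:5  h4:7  h5:7  h6:5  h7:4  h8:4 — peak 8.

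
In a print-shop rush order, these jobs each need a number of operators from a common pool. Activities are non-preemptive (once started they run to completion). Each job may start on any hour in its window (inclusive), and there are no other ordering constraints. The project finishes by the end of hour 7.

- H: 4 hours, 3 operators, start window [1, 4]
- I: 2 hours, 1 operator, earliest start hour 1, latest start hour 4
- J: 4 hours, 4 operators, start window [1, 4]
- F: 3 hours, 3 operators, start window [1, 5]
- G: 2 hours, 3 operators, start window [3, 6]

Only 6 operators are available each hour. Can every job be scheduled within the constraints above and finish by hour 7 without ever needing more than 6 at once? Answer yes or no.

no

Total operator-hours = 45; over 7 hours the average is 45/7 > 6, so some hour must exceed 6.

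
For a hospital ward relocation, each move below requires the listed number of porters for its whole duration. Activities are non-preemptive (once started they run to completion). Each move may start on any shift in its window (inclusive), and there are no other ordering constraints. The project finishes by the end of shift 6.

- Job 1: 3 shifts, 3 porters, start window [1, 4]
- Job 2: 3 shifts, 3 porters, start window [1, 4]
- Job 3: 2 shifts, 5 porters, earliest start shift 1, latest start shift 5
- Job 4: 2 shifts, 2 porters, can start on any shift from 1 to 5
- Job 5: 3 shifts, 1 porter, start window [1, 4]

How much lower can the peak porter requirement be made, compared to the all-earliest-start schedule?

7

Early-start peak: s1:14  s2:14  s3:7  s4:0  s5:0  s6:0 ⇒ 14.
Leveled (Job 1@1, Job 2@1, Job 3@4, Job 4@4, Job 5@1): s1:7  s2:7  s3:7  s4:7  s5:7  s6:0 ⇒ 7.
Reduction 14 − 7 = 7.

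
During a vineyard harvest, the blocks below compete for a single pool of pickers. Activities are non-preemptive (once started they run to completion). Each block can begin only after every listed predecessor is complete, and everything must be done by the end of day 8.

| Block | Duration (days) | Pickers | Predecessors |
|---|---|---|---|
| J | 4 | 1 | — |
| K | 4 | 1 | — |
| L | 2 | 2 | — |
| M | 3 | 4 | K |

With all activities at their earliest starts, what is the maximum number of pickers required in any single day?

4

Early-start schedule: J@1, K@1, L@1, M@5.
Load per day: day 1: 4, day 2: 4, day 3: 2, day 4: 2, day 5: 4, day 6: 4, day 7: 4, day 8: 0.
Peak is 4.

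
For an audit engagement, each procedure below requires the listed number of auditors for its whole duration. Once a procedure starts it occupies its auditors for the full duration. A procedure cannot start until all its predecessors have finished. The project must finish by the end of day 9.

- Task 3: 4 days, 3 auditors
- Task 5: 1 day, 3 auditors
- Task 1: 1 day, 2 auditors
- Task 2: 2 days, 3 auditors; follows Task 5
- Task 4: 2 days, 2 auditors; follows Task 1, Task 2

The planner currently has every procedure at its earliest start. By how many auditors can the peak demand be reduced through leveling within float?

Early-start peak: d1:8  d2:6  d3:6  d4:5  d5:2  d6:0  d7:0  d8:0  d9:0 ⇒ 8.
Leveled (Task 3@1, Task 5@5, Task 1@1, Task 2@6, Task 4@8): d1:5  d2:3  d3:3  d4:3  d5:3  d6:3  d7:3  d8:2  d9:2 ⇒ 5.
Reduction 8 − 5 = 3.

3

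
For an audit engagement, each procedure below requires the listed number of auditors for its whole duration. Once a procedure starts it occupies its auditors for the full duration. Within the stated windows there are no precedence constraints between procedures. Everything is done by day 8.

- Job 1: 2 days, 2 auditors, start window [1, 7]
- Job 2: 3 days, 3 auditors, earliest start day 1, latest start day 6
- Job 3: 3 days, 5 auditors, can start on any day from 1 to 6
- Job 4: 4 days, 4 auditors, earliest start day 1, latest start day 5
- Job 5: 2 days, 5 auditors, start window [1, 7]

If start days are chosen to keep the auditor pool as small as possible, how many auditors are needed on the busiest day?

9

Early-start (Job 1@1, Job 2@1, Job 3@1, Job 4@1, Job 5@1) gives peak 19: d1:19  d2:19  d3:12  d4:4  d5:0  d6:0  d7:0  d8:0.
Shift Job 3→3, Job 4→4, Job 5→6.
Schedule Job 1@1, Job 2@1, Job 3@3, Job 4@4, Job 5@6: d1:5  d2:5  d3:8  d4:9  d5:9  d6:9  d7:9  d8:0 — peak 9.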